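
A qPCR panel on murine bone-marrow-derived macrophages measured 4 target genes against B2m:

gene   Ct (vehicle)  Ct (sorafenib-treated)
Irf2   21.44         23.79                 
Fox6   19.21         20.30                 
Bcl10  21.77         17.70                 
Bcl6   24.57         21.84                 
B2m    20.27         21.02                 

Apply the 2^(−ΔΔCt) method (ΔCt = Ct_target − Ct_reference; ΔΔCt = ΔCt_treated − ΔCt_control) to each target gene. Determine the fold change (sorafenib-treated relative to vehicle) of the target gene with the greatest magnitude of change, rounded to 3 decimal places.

28.246

Irf2: ΔΔCt = (23.79−21.02) − (21.44−20.27) = 2.77 − 1.17 = 1.60; fold change = 2^-1.60 = 0.330
Fox6: ΔΔCt = (20.30−21.02) − (19.21−20.27) = -0.72 − (-1.06) = 0.34; fold change = 2^-0.34 = 0.790
Bcl10: ΔΔCt = (17.70−21.02) − (21.77−20.27) = -3.32 − 1.50 = -4.82; fold change = 2^4.82 = 28.246
Bcl6: ΔΔCt = (21.84−21.02) − (24.57−20.27) = 0.82 − 4.30 = -3.48; fold change = 2^3.48 = 11.158
Bcl10 has the largest |ΔΔCt| = 4.82.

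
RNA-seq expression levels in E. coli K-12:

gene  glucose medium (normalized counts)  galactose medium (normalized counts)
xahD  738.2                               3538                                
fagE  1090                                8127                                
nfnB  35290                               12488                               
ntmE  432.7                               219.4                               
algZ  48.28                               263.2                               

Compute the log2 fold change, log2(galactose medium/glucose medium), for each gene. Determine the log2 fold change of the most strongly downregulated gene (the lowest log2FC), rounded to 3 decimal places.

-1.499

log2(3538/738.2) = 2.261  (xahD)
log2(8127/1090) = 2.898  (fagE)
log2(12488/35290) = -1.499  (nfnB)
log2(219.4/432.7) = -0.980  (ntmE)
log2(263.2/48.28) = 2.447  (algZ)
nfnB is most strongly downregulated.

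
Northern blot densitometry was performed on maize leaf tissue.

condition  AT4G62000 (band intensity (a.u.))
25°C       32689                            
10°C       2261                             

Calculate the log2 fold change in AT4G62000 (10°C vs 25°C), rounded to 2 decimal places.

-3.85

Fold change = 2261 / 32689 = 0.0692
log2(0.0692) = -3.854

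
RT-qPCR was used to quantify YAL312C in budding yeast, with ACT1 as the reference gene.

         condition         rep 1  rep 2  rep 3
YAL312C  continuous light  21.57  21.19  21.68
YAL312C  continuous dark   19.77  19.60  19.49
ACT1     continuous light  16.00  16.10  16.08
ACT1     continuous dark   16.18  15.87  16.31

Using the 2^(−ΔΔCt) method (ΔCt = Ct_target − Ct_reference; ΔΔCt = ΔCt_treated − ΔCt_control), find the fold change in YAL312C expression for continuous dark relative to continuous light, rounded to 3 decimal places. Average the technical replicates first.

3.784

Mean Ct: YAL312C continuous light 21.480; YAL312C continuous dark 19.620; ACT1 continuous light 16.060; ACT1 continuous dark 16.120
ΔCt(continuous light) = 21.480 − 16.060 = 5.420
ΔCt(continuous dark) = 19.620 − 16.120 = 3.500
ΔΔCt = 3.500 − 5.420 = -1.920
Fold change = 2^(−(-1.920)) = 2^1.920 = 3.7842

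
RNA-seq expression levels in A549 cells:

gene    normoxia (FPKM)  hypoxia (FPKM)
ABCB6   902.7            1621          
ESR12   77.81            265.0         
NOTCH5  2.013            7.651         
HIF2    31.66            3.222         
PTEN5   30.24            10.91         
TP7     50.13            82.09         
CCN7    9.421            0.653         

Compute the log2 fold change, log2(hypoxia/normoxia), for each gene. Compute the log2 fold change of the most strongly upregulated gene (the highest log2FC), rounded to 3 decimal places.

log2(1621/902.7) = 0.845  (ABCB6)
log2(265.0/77.81) = 1.768  (ESR12)
log2(7.651/2.013) = 1.926  (NOTCH5)
log2(3.222/31.66) = -3.297  (HIF2)
log2(10.91/30.24) = -1.471  (PTEN5)
log2(82.09/50.13) = 0.712  (TP7)
log2(0.653/9.421) = -3.851  (CCN7)
NOTCH5 is most strongly upregulated.

1.926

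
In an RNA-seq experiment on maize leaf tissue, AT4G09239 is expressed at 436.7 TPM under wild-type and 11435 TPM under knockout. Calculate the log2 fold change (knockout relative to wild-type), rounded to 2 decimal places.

4.71

Fold change = 11435 / 436.7 = 26.1850
log2(26.1850) = 4.711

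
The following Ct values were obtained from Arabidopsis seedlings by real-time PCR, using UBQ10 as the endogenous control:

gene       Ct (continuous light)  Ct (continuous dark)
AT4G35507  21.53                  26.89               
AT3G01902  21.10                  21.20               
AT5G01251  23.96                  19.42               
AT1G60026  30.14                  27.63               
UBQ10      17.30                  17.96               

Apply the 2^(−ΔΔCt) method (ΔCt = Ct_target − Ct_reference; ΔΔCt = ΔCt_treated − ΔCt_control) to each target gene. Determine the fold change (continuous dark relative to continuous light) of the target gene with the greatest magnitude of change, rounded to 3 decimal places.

AT4G35507: ΔΔCt = (26.89−17.96) − (21.53−17.30) = 8.93 − 4.23 = 4.70; fold change = 2^-4.70 = 0.038
AT3G01902: ΔΔCt = (21.20−17.96) − (21.10−17.30) = 3.24 − 3.80 = -0.56; fold change = 2^0.56 = 1.474
AT5G01251: ΔΔCt = (19.42−17.96) − (23.96−17.30) = 1.46 − 6.66 = -5.20; fold change = 2^5.20 = 36.758
AT1G60026: ΔΔCt = (27.63−17.96) − (30.14−17.30) = 9.67 − 12.84 = -3.17; fold change = 2^3.17 = 9.000
AT5G01251 has the largest |ΔΔCt| = 5.20.

36.758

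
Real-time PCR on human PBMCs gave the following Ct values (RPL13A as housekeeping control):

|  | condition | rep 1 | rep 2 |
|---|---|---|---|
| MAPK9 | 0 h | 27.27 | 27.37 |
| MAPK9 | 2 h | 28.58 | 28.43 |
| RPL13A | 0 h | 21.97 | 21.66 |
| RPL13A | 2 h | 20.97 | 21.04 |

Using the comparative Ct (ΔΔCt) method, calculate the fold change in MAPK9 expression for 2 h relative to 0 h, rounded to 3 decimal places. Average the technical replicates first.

Mean Ct: MAPK9 0 h 27.320; MAPK9 2 h 28.505; RPL13A 0 h 21.815; RPL13A 2 h 21.005
ΔCt(0 h) = 27.320 − 21.815 = 5.505
ΔCt(2 h) = 28.505 − 21.005 = 7.500
ΔΔCt = 7.500 − 5.505 = 1.995
Fold change = 2^(−1.995) = 0.2509

0.251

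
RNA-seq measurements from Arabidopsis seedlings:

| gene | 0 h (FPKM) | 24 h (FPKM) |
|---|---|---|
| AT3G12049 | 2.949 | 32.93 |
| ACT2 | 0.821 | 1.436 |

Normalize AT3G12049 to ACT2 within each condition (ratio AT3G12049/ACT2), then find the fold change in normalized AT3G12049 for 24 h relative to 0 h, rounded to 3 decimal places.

AT3G12049/ACT2 (0 h) = 2.949 / 0.821 = 3.592
AT3G12049/ACT2 (24 h) = 32.93 / 1.436 = 22.932
Fold change = 22.932 / 3.592 = 6.3842

6.384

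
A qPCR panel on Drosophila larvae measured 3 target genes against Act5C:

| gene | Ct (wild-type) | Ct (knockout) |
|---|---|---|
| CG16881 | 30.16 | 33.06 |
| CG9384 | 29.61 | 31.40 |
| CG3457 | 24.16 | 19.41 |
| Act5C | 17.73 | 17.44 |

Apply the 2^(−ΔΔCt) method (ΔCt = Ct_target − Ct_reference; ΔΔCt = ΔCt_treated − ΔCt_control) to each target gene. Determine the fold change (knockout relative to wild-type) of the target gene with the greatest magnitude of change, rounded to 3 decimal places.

CG16881: ΔΔCt = (33.06−17.44) − (30.16−17.73) = 15.62 − 12.43 = 3.19; fold change = 2^-3.19 = 0.110
CG9384: ΔΔCt = (31.40−17.44) − (29.61−17.73) = 13.96 − 11.88 = 2.08; fold change = 2^-2.08 = 0.237
CG3457: ΔΔCt = (19.41−17.44) − (24.16−17.73) = 1.97 − 6.43 = -4.46; fold change = 2^4.46 = 22.009
CG3457 has the largest |ΔΔCt| = 4.46.

22.009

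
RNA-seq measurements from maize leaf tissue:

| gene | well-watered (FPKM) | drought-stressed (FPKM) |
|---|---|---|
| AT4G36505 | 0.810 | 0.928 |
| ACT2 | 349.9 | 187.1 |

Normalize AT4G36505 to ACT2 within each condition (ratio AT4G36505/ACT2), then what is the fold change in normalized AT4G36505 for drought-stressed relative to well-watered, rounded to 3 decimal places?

2.143

AT4G36505/ACT2 (well-watered) = 0.810 / 349.9 = 0.0023149
AT4G36505/ACT2 (drought-stressed) = 0.928 / 187.1 = 0.0049599
Fold change = 0.0049599 / 0.0023149 = 2.1426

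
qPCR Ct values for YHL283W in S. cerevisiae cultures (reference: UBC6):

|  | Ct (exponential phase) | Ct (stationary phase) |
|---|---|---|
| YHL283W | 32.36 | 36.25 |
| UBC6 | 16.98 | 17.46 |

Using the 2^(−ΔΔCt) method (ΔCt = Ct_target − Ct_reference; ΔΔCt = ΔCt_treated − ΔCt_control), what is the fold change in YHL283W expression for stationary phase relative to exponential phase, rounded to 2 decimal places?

0.09

ΔCt(exponential phase) = 32.360 − 16.980 = 15.380
ΔCt(stationary phase) = 36.250 − 17.460 = 18.790
ΔΔCt = 18.790 − 15.380 = 3.410
Fold change = 2^(−3.410) = 0.094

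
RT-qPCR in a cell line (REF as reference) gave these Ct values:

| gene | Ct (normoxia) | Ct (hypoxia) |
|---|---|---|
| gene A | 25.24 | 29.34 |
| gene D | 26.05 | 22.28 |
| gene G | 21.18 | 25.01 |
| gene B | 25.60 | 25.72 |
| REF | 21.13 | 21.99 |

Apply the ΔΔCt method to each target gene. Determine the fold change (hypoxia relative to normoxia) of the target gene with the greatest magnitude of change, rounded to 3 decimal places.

gene A: ΔΔCt = (29.34−21.99) − (25.24−21.13) = 7.35 − 4.11 = 3.24; fold change = 2^-3.24 = 0.106
gene D: ΔΔCt = (22.28−21.99) − (26.05−21.13) = 0.29 − 4.92 = -4.63; fold change = 2^4.63 = 24.761
gene G: ΔΔCt = (25.01−21.99) − (21.18−21.13) = 3.02 − 0.05 = 2.97; fold change = 2^-2.97 = 0.128
gene B: ΔΔCt = (25.72−21.99) − (25.60−21.13) = 3.73 − 4.47 = -0.74; fold change = 2^0.74 = 1.670
gene D has the largest |ΔΔCt| = 4.63.

24.761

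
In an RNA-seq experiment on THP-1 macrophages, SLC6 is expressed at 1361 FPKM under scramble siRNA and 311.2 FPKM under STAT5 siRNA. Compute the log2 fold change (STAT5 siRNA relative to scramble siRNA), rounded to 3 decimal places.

-2.129

Fold change = 311.2 / 1361 = 0.2287
log2(0.2287) = -2.1288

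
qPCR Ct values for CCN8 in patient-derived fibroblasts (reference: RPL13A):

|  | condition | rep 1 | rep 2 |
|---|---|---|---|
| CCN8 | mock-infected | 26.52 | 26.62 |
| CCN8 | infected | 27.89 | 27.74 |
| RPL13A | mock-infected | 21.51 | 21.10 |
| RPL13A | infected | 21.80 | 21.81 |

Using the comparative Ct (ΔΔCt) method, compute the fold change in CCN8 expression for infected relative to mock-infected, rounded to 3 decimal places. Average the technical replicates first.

Mean Ct: CCN8 mock-infected 26.570; CCN8 infected 27.815; RPL13A mock-infected 21.305; RPL13A infected 21.805
ΔCt(mock-infected) = 26.570 − 21.305 = 5.265
ΔCt(infected) = 27.815 − 21.805 = 6.010
ΔΔCt = 6.010 − 5.265 = 0.745
Fold change = 2^(−0.745) = 0.5967

0.597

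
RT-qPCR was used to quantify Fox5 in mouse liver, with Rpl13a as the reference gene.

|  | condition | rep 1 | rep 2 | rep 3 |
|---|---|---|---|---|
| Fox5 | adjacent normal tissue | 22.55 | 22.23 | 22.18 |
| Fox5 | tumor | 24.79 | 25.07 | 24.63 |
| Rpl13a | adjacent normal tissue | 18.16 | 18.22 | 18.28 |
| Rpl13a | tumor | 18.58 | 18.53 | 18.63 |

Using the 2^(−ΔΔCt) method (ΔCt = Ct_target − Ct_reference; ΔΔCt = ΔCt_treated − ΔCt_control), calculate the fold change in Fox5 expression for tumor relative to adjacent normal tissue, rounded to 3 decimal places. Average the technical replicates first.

0.225

Mean Ct: Fox5 adjacent normal tissue 22.320; Fox5 tumor 24.830; Rpl13a adjacent normal tissue 18.220; Rpl13a tumor 18.580
ΔCt(adjacent normal tissue) = 22.320 − 18.220 = 4.100
ΔCt(tumor) = 24.830 − 18.580 = 6.250
ΔΔCt = 6.250 − 4.100 = 2.150
Fold change = 2^(−2.150) = 0.2253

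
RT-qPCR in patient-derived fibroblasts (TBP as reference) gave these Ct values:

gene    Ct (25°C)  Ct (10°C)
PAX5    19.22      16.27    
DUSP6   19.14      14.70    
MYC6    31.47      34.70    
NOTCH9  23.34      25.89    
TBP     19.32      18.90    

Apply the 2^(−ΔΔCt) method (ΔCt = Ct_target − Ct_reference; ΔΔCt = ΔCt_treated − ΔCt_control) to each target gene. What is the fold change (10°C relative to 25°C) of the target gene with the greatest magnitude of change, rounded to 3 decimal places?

PAX5: ΔΔCt = (16.27−18.90) − (19.22−19.32) = -2.63 − (-0.10) = -2.53; fold change = 2^2.53 = 5.776
DUSP6: ΔΔCt = (14.70−18.90) − (19.14−19.32) = -4.20 − (-0.18) = -4.02; fold change = 2^4.02 = 16.223
MYC6: ΔΔCt = (34.70−18.90) − (31.47−19.32) = 15.80 − 12.15 = 3.65; fold change = 2^-3.65 = 0.080
NOTCH9: ΔΔCt = (25.89−18.90) − (23.34−19.32) = 6.99 − 4.02 = 2.97; fold change = 2^-2.97 = 0.128
DUSP6 has the largest |ΔΔCt| = 4.02.

16.223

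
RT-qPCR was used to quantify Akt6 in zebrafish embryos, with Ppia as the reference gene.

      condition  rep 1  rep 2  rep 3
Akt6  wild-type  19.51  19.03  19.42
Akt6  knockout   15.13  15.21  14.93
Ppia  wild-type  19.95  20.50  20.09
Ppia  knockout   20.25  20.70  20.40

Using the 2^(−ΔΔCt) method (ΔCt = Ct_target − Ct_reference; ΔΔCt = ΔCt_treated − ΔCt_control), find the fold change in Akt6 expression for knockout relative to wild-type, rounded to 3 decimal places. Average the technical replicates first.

22.627

Mean Ct: Akt6 wild-type 19.320; Akt6 knockout 15.090; Ppia wild-type 20.180; Ppia knockout 20.450
ΔCt(wild-type) = 19.320 − 20.180 = -0.860
ΔCt(knockout) = 15.090 − 20.450 = -5.360
ΔΔCt = -5.360 − (-0.860) = -4.500
Fold change = 2^(−(-4.500)) = 2^4.500 = 22.6274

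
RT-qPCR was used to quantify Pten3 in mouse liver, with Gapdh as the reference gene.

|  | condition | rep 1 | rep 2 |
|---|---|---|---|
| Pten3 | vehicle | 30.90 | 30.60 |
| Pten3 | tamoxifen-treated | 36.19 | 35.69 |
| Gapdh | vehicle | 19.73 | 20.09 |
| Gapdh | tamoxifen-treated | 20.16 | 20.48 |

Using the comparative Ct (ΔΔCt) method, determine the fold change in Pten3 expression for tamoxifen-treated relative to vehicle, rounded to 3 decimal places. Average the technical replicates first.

Mean Ct: Pten3 vehicle 30.750; Pten3 tamoxifen-treated 35.940; Gapdh vehicle 19.910; Gapdh tamoxifen-treated 20.320
ΔCt(vehicle) = 30.750 − 19.910 = 10.840
ΔCt(tamoxifen-treated) = 35.940 − 20.320 = 15.620
ΔΔCt = 15.620 − 10.840 = 4.780
Fold change = 2^(−4.780) = 0.0364

0.036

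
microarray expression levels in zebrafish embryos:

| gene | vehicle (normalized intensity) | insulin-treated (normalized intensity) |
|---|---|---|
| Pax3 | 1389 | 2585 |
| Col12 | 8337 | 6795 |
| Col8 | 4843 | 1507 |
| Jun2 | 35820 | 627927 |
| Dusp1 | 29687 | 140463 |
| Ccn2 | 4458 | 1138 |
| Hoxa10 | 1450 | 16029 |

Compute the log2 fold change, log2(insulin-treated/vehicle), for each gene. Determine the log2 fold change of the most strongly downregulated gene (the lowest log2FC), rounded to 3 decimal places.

-1.970

log2(2585/1389) = 0.896  (Pax3)
log2(6795/8337) = -0.295  (Col12)
log2(1507/4843) = -1.684  (Col8)
log2(627927/35820) = 4.132  (Jun2)
log2(140463/29687) = 2.242  (Dusp1)
log2(1138/4458) = -1.970  (Ccn2)
log2(16029/1450) = 3.467  (Hoxa10)
Ccn2 is most strongly downregulated.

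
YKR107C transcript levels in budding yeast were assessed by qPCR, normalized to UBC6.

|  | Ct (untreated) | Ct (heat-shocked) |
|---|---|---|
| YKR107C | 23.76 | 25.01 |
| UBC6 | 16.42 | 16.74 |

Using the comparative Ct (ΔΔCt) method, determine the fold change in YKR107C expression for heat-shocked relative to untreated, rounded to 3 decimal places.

0.525

ΔCt(untreated) = 23.760 − 16.420 = 7.340
ΔCt(heat-shocked) = 25.010 − 16.740 = 8.270
ΔΔCt = 8.270 − 7.340 = 0.930
Fold change = 2^(−0.930) = 0.5249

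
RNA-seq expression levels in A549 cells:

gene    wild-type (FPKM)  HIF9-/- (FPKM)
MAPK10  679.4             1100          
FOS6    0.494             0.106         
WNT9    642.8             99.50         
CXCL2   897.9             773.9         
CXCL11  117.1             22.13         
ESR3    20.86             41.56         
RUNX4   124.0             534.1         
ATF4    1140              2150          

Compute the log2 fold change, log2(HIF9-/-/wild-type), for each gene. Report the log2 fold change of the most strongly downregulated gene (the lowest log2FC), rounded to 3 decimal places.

-2.692

log2(1100/679.4) = 0.695  (MAPK10)
log2(0.106/0.494) = -2.220  (FOS6)
log2(99.50/642.8) = -2.692  (WNT9)
log2(773.9/897.9) = -0.214  (CXCL2)
log2(22.13/117.1) = -2.404  (CXCL11)
log2(41.56/20.86) = 0.994  (ESR3)
log2(534.1/124.0) = 2.107  (RUNX4)
log2(2150/1140) = 0.915  (ATF4)
WNT9 is most strongly downregulated.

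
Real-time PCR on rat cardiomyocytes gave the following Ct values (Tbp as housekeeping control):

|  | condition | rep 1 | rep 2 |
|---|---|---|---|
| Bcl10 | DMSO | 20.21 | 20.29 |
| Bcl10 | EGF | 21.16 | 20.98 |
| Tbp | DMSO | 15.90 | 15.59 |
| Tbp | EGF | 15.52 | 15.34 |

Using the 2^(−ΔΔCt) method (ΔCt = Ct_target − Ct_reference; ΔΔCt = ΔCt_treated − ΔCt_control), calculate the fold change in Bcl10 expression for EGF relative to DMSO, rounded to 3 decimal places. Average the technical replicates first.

0.455

Mean Ct: Bcl10 DMSO 20.250; Bcl10 EGF 21.070; Tbp DMSO 15.745; Tbp EGF 15.430
ΔCt(DMSO) = 20.250 − 15.745 = 4.505
ΔCt(EGF) = 21.070 − 15.430 = 5.640
ΔΔCt = 5.640 − 4.505 = 1.135
Fold change = 2^(−1.135) = 0.4553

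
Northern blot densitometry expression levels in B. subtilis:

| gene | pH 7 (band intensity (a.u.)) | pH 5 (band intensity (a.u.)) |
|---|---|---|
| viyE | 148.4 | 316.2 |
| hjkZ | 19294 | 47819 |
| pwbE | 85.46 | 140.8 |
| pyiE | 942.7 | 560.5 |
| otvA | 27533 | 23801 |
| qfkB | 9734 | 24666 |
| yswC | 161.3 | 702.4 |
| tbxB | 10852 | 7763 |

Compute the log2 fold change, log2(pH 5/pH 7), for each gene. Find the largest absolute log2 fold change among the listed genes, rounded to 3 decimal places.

log2(316.2/148.4) = 1.091  (viyE)
log2(47819/19294) = 1.309  (hjkZ)
log2(140.8/85.46) = 0.720  (pwbE)
log2(560.5/942.7) = -0.750  (pyiE)
log2(23801/27533) = -0.210  (otvA)
log2(24666/9734) = 1.341  (qfkB)
log2(702.4/161.3) = 2.123  (yswC)
log2(7763/10852) = -0.483  (tbxB)
The largest magnitude belongs to yswC.

2.123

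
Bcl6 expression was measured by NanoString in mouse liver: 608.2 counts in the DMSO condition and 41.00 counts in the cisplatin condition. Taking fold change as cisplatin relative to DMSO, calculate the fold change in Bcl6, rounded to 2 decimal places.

0.07

Fold change = 41.00 / 608.2 = 0.067
Bcl6 is downregulated.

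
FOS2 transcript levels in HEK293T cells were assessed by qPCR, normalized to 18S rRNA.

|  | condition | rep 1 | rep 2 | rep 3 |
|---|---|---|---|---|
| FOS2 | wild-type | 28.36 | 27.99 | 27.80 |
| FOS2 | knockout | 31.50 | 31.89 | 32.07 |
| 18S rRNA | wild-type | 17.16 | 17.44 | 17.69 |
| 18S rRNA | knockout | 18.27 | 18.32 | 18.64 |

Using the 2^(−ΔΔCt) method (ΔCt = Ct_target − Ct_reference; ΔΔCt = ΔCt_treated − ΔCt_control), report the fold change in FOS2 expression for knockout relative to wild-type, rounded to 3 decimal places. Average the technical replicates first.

Mean Ct: FOS2 wild-type 28.050; FOS2 knockout 31.820; 18S rRNA wild-type 17.430; 18S rRNA knockout 18.410
ΔCt(wild-type) = 28.050 − 17.430 = 10.620
ΔCt(knockout) = 31.820 − 18.410 = 13.410
ΔΔCt = 13.410 − 10.620 = 2.790
Fold change = 2^(−2.790) = 0.1446

0.145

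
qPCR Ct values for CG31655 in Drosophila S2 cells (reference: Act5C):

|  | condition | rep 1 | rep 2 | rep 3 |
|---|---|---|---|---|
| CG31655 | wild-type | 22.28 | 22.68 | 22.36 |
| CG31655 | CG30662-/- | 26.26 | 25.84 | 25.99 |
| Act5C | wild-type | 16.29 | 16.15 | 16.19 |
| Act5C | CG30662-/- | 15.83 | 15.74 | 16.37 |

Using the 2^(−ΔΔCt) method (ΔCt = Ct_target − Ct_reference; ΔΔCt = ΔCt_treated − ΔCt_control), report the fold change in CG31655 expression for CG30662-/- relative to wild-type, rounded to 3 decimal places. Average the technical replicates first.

0.071

Mean Ct: CG31655 wild-type 22.440; CG31655 CG30662-/- 26.030; Act5C wild-type 16.210; Act5C CG30662-/- 15.980
ΔCt(wild-type) = 22.440 − 16.210 = 6.230
ΔCt(CG30662-/-) = 26.030 − 15.980 = 10.050
ΔΔCt = 10.050 − 6.230 = 3.820
Fold change = 2^(−3.820) = 0.0708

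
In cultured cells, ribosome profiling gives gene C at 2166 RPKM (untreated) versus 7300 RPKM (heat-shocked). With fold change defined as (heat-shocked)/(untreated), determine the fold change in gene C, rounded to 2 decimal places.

3.37

Fold change = 7300 / 2166 = 3.370
gene C is upregulated.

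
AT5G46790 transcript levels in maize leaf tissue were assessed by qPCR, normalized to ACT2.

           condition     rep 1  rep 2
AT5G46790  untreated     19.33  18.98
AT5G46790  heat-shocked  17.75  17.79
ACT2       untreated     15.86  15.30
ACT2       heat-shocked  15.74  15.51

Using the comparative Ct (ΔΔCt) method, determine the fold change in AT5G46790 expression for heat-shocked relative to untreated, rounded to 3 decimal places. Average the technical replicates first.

Mean Ct: AT5G46790 untreated 19.155; AT5G46790 heat-shocked 17.770; ACT2 untreated 15.580; ACT2 heat-shocked 15.625
ΔCt(untreated) = 19.155 − 15.580 = 3.575
ΔCt(heat-shocked) = 17.770 − 15.625 = 2.145
ΔΔCt = 2.145 − 3.575 = -1.430
Fold change = 2^(−(-1.430)) = 2^1.430 = 2.6945

2.694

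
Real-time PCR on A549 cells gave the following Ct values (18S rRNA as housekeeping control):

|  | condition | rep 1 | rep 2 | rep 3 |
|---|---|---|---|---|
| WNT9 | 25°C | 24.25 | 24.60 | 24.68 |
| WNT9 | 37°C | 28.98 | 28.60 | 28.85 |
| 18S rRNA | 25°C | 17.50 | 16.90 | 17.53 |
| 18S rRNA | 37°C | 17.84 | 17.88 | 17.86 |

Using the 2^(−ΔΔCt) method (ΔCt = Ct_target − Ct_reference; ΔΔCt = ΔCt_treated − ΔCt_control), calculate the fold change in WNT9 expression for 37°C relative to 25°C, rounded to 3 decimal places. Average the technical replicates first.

Mean Ct: WNT9 25°C 24.510; WNT9 37°C 28.810; 18S rRNA 25°C 17.310; 18S rRNA 37°C 17.860
ΔCt(25°C) = 24.510 − 17.310 = 7.200
ΔCt(37°C) = 28.810 − 17.860 = 10.950
ΔΔCt = 10.950 − 7.200 = 3.750
Fold change = 2^(−3.750) = 0.0743

0.074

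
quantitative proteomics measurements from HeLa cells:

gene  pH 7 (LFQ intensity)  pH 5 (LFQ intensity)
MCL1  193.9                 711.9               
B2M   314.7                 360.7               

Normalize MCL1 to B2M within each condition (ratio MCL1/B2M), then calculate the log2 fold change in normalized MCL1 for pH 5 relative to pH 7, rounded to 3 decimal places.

MCL1/B2M (pH 7) = 193.9 / 314.7 = 0.61614
MCL1/B2M (pH 5) = 711.9 / 360.7 = 1.9737
Fold change = 1.9737 / 0.61614 = 3.2033
log2(3.2033) = 1.6795

1.680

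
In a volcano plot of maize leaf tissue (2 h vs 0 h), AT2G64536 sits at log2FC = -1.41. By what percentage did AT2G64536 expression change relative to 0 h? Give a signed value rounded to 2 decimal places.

Fold change = 2^(-1.41) = 0.3763
Percent change = (FC − 1) × 100% = (0.3763 − 1) × 100 = -62.37%

-62.37%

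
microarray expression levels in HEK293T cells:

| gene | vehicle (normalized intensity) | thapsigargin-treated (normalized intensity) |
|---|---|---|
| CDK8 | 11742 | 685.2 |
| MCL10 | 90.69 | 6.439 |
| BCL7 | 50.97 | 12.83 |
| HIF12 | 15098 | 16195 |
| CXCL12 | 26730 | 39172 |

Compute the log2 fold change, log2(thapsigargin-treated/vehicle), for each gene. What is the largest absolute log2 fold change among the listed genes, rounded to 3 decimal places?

4.099

log2(685.2/11742) = -4.099  (CDK8)
log2(6.439/90.69) = -3.816  (MCL10)
log2(12.83/50.97) = -1.990  (BCL7)
log2(16195/15098) = 0.101  (HIF12)
log2(39172/26730) = 0.551  (CXCL12)
The largest magnitude belongs to CDK8.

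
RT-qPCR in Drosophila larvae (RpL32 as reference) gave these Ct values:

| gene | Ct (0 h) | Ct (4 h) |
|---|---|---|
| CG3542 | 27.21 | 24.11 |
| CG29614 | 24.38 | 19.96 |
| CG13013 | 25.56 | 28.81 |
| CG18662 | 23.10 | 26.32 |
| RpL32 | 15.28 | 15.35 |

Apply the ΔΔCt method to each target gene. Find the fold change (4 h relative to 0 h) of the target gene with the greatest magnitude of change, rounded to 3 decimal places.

22.471

CG3542: ΔΔCt = (24.11−15.35) − (27.21−15.28) = 8.76 − 11.93 = -3.17; fold change = 2^3.17 = 9.000
CG29614: ΔΔCt = (19.96−15.35) − (24.38−15.28) = 4.61 − 9.10 = -4.49; fold change = 2^4.49 = 22.471
CG13013: ΔΔCt = (28.81−15.35) − (25.56−15.28) = 13.46 − 10.28 = 3.18; fold change = 2^-3.18 = 0.110
CG18662: ΔΔCt = (26.32−15.35) − (23.10−15.28) = 10.97 − 7.82 = 3.15; fold change = 2^-3.15 = 0.113
CG29614 has the largest |ΔΔCt| = 4.49.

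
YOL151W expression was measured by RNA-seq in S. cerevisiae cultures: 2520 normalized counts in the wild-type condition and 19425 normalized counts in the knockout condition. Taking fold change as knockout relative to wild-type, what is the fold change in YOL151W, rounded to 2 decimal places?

7.71

Fold change = 19425 / 2520 = 7.708
YOL151W is upregulated.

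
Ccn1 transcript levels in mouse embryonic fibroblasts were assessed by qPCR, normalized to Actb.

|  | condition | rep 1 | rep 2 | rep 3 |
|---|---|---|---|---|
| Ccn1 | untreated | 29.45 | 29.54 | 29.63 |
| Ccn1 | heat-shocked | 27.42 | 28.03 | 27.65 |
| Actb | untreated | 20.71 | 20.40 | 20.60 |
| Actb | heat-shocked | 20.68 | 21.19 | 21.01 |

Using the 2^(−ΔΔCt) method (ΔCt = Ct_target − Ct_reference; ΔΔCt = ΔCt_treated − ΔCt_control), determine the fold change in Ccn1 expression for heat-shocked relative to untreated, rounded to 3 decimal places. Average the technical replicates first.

4.691

Mean Ct: Ccn1 untreated 29.540; Ccn1 heat-shocked 27.700; Actb untreated 20.570; Actb heat-shocked 20.960
ΔCt(untreated) = 29.540 − 20.570 = 8.970
ΔCt(heat-shocked) = 27.700 − 20.960 = 6.740
ΔΔCt = 6.740 − 8.970 = -2.230
Fold change = 2^(−(-2.230)) = 2^2.230 = 4.6913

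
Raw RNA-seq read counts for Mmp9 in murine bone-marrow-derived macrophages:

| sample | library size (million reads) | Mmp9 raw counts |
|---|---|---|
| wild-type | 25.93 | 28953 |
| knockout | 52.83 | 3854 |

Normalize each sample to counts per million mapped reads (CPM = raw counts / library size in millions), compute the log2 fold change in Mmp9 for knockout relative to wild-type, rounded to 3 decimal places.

-3.936

CPM(wild-type) = 28953 / 25.93 = 1116.5831
CPM(knockout) = 3854 / 52.83 = 72.9510
Fold change = 72.9510 / 1116.5831 = 0.06533
log2(0.06533) = -3.9360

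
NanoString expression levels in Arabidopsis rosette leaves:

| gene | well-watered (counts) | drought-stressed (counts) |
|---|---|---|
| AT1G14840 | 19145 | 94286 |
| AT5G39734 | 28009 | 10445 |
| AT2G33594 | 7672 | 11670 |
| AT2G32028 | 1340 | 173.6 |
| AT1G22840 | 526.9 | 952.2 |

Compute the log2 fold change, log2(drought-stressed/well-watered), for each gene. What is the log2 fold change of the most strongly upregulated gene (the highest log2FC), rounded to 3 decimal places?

log2(94286/19145) = 2.300  (AT1G14840)
log2(10445/28009) = -1.423  (AT5G39734)
log2(11670/7672) = 0.605  (AT2G33594)
log2(173.6/1340) = -2.948  (AT2G32028)
log2(952.2/526.9) = 0.854  (AT1G22840)
AT1G14840 is most strongly upregulated.

2.300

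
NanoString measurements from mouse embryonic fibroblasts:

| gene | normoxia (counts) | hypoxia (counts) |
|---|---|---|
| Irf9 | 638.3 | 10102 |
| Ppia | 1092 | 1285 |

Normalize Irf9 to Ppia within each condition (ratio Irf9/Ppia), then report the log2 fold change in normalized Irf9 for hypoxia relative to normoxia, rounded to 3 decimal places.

Irf9/Ppia (normoxia) = 638.3 / 1092 = 0.58452
Irf9/Ppia (hypoxia) = 10102 / 1285 = 7.8615
Fold change = 7.8615 / 0.58452 = 13.4494
log2(13.4494) = 3.7495

3.749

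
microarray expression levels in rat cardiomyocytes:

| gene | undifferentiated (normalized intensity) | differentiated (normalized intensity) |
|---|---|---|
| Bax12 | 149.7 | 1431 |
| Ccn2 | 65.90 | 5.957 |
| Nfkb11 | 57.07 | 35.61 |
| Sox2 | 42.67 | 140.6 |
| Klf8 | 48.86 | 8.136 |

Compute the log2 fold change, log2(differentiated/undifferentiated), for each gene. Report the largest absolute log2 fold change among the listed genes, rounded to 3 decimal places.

3.468

log2(1431/149.7) = 3.257  (Bax12)
log2(5.957/65.90) = -3.468  (Ccn2)
log2(35.61/57.07) = -0.680  (Nfkb11)
log2(140.6/42.67) = 1.720  (Sox2)
log2(8.136/48.86) = -2.586  (Klf8)
The largest magnitude belongs to Ccn2.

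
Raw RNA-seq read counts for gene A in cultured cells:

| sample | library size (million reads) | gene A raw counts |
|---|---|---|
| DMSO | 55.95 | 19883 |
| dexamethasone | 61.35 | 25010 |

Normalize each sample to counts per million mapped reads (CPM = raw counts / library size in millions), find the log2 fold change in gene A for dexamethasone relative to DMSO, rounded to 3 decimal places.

CPM(DMSO) = 19883 / 55.95 = 355.3709
CPM(dexamethasone) = 25010 / 61.35 = 407.6610
Fold change = 407.6610 / 355.3709 = 1.14714
log2(1.14714) = 0.1980

0.198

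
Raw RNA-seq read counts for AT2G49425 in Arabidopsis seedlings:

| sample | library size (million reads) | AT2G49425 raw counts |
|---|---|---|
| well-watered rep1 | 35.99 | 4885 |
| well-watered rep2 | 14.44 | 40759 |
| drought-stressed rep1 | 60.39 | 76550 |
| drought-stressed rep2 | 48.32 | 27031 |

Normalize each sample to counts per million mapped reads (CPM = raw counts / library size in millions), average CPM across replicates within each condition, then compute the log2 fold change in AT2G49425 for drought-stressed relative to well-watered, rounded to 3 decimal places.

CPM(well-watered rep1) = 4885 / 35.99 = 135.7321
CPM(well-watered rep2) = 40759 / 14.44 = 2822.6454
CPM(drought-stressed rep1) = 76550 / 60.39 = 1267.5940
CPM(drought-stressed rep2) = 27031 / 48.32 = 559.4164
mean CPM(well-watered) = 1479.1888; mean CPM(drought-stressed) = 913.5052
Fold change = 913.5052 / 1479.1888 = 0.61757
log2(0.61757) = -0.6953

-0.695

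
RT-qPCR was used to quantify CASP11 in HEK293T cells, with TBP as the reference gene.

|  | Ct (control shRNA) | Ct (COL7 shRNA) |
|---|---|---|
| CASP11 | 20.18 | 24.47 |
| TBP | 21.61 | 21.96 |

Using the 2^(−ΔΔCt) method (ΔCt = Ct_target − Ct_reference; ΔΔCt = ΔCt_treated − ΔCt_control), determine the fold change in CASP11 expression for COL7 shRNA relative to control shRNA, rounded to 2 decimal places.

ΔCt(control shRNA) = 20.180 − 21.610 = -1.430
ΔCt(COL7 shRNA) = 24.470 − 21.960 = 2.510
ΔΔCt = 2.510 − (-1.430) = 3.940
Fold change = 2^(−3.940) = 0.065

0.07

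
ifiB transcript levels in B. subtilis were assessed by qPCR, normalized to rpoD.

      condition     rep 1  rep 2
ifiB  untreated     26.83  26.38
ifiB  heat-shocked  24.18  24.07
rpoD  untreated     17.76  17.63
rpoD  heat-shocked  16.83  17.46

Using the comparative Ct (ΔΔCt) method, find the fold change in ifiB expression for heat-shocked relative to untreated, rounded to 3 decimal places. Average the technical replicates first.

3.811

Mean Ct: ifiB untreated 26.605; ifiB heat-shocked 24.125; rpoD untreated 17.695; rpoD heat-shocked 17.145
ΔCt(untreated) = 26.605 − 17.695 = 8.910
ΔCt(heat-shocked) = 24.125 − 17.145 = 6.980
ΔΔCt = 6.980 − 8.910 = -1.930
Fold change = 2^(−(-1.930)) = 2^1.930 = 3.8106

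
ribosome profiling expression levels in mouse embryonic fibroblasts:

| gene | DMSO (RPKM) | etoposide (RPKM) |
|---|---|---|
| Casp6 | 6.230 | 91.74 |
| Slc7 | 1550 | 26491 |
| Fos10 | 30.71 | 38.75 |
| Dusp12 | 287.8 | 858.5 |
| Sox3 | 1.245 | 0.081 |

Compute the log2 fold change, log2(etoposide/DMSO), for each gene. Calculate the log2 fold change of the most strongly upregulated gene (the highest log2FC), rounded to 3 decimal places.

log2(91.74/6.230) = 3.880  (Casp6)
log2(26491/1550) = 4.095  (Slc7)
log2(38.75/30.71) = 0.335  (Fos10)
log2(858.5/287.8) = 1.577  (Dusp12)
log2(0.081/1.245) = -3.942  (Sox3)
Slc7 is most strongly upregulated.

4.095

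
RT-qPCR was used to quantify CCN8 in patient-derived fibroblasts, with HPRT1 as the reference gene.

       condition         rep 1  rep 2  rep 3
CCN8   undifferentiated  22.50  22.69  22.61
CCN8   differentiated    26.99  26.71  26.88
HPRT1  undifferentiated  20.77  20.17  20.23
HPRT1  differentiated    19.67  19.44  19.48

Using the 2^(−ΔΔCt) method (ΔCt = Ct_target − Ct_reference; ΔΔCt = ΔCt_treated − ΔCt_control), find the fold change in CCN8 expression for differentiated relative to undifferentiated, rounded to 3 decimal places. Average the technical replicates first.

Mean Ct: CCN8 undifferentiated 22.600; CCN8 differentiated 26.860; HPRT1 undifferentiated 20.390; HPRT1 differentiated 19.530
ΔCt(undifferentiated) = 22.600 − 20.390 = 2.210
ΔCt(differentiated) = 26.860 − 19.530 = 7.330
ΔΔCt = 7.330 − 2.210 = 5.120
Fold change = 2^(−5.120) = 0.0288

0.029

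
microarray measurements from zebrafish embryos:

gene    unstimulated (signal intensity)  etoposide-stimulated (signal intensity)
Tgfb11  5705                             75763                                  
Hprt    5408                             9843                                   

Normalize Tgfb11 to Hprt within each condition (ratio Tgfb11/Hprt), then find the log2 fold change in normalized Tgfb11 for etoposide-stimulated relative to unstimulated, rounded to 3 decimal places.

2.867

Tgfb11/Hprt (unstimulated) = 5705 / 5408 = 1.0549
Tgfb11/Hprt (etoposide-stimulated) = 75763 / 9843 = 7.6971
Fold change = 7.6971 / 1.0549 = 7.2964
log2(7.2964) = 2.8672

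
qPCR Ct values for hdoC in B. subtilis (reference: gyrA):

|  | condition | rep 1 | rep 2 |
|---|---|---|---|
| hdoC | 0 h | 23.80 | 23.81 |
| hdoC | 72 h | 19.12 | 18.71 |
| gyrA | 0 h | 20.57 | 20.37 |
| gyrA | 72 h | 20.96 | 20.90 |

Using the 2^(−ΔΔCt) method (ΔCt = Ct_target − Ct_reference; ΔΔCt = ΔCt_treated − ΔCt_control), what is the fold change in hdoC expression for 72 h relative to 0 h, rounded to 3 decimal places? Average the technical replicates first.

Mean Ct: hdoC 0 h 23.805; hdoC 72 h 18.915; gyrA 0 h 20.470; gyrA 72 h 20.930
ΔCt(0 h) = 23.805 − 20.470 = 3.335
ΔCt(72 h) = 18.915 − 20.930 = -2.015
ΔΔCt = -2.015 − 3.335 = -5.350
Fold change = 2^(−(-5.350)) = 2^5.350 = 40.7859

40.786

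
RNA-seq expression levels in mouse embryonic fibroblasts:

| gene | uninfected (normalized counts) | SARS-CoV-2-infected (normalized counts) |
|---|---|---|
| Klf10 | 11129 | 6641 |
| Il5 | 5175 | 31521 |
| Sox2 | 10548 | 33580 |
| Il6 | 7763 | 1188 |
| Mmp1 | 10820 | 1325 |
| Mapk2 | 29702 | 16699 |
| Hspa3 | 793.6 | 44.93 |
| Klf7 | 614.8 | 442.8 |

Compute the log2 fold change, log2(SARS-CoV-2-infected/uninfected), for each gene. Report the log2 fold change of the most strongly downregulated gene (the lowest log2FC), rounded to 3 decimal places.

-4.143

log2(6641/11129) = -0.745  (Klf10)
log2(31521/5175) = 2.607  (Il5)
log2(33580/10548) = 1.671  (Sox2)
log2(1188/7763) = -2.708  (Il6)
log2(1325/10820) = -3.030  (Mmp1)
log2(16699/29702) = -0.831  (Mapk2)
log2(44.93/793.6) = -4.143  (Hspa3)
log2(442.8/614.8) = -0.473  (Klf7)
Hspa3 is most strongly downregulated.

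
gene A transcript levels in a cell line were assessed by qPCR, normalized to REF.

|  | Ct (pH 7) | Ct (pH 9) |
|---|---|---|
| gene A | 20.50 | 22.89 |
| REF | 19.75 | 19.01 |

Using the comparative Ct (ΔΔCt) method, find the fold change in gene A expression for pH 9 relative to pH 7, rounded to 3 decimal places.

ΔCt(pH 7) = 20.500 − 19.750 = 0.750
ΔCt(pH 9) = 22.890 − 19.010 = 3.880
ΔΔCt = 3.880 − 0.750 = 3.130
Fold change = 2^(−3.130) = 0.1142

0.114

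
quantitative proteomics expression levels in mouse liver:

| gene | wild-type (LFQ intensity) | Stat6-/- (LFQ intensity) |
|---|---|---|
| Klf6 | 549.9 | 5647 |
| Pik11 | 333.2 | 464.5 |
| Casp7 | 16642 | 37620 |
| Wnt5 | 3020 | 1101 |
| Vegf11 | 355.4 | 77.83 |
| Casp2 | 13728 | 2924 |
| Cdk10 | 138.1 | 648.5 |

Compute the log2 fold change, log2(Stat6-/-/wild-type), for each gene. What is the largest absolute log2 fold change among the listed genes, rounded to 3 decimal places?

3.360

log2(5647/549.9) = 3.360  (Klf6)
log2(464.5/333.2) = 0.479  (Pik11)
log2(37620/16642) = 1.177  (Casp7)
log2(1101/3020) = -1.456  (Wnt5)
log2(77.83/355.4) = -2.191  (Vegf11)
log2(2924/13728) = -2.231  (Casp2)
log2(648.5/138.1) = 2.231  (Cdk10)
The largest magnitude belongs to Klf6.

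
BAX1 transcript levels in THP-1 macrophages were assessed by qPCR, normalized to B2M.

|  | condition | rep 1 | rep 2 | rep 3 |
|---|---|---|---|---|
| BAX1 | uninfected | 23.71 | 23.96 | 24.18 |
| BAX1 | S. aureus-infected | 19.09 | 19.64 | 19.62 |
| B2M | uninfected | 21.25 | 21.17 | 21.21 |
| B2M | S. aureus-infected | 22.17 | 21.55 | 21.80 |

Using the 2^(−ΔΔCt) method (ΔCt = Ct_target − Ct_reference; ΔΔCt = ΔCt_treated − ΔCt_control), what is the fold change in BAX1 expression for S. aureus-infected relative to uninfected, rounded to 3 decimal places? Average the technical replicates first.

Mean Ct: BAX1 uninfected 23.950; BAX1 S. aureus-infected 19.450; B2M uninfected 21.210; B2M S. aureus-infected 21.840
ΔCt(uninfected) = 23.950 − 21.210 = 2.740
ΔCt(S. aureus-infected) = 19.450 − 21.840 = -2.390
ΔΔCt = -2.390 − 2.740 = -5.130
Fold change = 2^(−(-5.130)) = 2^5.130 = 35.0174

35.017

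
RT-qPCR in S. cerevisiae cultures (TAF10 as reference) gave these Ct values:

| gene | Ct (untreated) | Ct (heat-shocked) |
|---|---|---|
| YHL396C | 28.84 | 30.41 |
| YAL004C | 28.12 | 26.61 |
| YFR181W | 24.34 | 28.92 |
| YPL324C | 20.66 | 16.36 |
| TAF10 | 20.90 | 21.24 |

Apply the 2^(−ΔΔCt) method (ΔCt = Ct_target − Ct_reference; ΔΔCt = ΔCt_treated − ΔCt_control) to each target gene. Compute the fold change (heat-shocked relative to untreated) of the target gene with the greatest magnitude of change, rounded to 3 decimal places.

YHL396C: ΔΔCt = (30.41−21.24) − (28.84−20.90) = 9.17 − 7.94 = 1.23; fold change = 2^-1.23 = 0.426
YAL004C: ΔΔCt = (26.61−21.24) − (28.12−20.90) = 5.37 − 7.22 = -1.85; fold change = 2^1.85 = 3.605
YFR181W: ΔΔCt = (28.92−21.24) − (24.34−20.90) = 7.68 − 3.44 = 4.24; fold change = 2^-4.24 = 0.053
YPL324C: ΔΔCt = (16.36−21.24) − (20.66−20.90) = -4.88 − (-0.24) = -4.64; fold change = 2^4.64 = 24.933
YPL324C has the largest |ΔΔCt| = 4.64.

24.933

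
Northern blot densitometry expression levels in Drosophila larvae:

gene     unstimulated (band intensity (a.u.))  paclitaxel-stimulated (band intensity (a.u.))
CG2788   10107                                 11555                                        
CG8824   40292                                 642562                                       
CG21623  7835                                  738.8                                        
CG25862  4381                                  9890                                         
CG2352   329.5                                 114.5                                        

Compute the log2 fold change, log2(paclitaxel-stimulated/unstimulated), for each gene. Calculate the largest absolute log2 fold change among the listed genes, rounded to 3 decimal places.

log2(11555/10107) = 0.193  (CG2788)
log2(642562/40292) = 3.995  (CG8824)
log2(738.8/7835) = -3.407  (CG21623)
log2(9890/4381) = 1.175  (CG25862)
log2(114.5/329.5) = -1.525  (CG2352)
The largest magnitude belongs to CG8824.

3.995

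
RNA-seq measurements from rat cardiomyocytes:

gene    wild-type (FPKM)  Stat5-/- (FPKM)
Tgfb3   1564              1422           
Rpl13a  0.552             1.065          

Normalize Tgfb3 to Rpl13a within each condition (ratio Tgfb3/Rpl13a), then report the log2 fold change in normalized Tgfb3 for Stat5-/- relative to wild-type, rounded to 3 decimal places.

-1.085

Tgfb3/Rpl13a (wild-type) = 1564 / 0.552 = 2833.3
Tgfb3/Rpl13a (Stat5-/-) = 1422 / 1.065 = 1335.2
Fold change = 1335.2 / 2833.3 = 0.4713
log2(0.4713) = -1.0854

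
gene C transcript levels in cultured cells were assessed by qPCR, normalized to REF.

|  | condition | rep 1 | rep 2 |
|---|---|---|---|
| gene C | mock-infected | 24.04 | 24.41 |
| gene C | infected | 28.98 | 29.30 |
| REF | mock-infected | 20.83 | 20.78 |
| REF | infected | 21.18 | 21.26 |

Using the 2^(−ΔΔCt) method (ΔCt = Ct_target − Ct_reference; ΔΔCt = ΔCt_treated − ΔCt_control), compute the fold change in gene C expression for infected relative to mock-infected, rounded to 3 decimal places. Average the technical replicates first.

Mean Ct: gene C mock-infected 24.225; gene C infected 29.140; REF mock-infected 20.805; REF infected 21.220
ΔCt(mock-infected) = 24.225 − 20.805 = 3.420
ΔCt(infected) = 29.140 − 21.220 = 7.920
ΔΔCt = 7.920 − 3.420 = 4.500
Fold change = 2^(−4.500) = 0.0442

0.044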